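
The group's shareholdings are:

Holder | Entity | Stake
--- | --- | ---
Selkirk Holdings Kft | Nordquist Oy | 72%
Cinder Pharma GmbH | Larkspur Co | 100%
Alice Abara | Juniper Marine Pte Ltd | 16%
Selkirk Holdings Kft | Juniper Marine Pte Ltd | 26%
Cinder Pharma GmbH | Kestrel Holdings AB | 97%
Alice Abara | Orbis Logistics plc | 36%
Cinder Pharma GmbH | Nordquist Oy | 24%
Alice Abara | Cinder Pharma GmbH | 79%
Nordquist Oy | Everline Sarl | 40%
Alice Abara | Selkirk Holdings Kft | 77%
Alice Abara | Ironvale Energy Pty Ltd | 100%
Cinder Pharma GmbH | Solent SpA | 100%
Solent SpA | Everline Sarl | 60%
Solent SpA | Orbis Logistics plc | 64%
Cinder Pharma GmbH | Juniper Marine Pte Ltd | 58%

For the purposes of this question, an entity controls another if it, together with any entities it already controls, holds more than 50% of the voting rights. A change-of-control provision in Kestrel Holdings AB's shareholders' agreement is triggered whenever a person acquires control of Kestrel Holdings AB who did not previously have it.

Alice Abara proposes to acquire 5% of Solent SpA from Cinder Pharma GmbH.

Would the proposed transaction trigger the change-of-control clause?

The purchase adds only to Alice's holdings (Cinder's stake shrinks), so Alice is the only person who could newly come to control Kestrel.
Alice holds 79% of Cinder, so Alice controls Cinder.
Cinder holds 97% of Kestrel, so Alice controls Kestrel.
So Alice already controls Kestrel before the transaction.
After the purchase, Alice holds 5% of Solent directly, and Cinder's stake falls to 95%.
Alice controlled Kestrel already, so this is not a new person acquiring control; every other person's position is unchanged or reduced.
No new person acquires control, so the clause is not triggered.

No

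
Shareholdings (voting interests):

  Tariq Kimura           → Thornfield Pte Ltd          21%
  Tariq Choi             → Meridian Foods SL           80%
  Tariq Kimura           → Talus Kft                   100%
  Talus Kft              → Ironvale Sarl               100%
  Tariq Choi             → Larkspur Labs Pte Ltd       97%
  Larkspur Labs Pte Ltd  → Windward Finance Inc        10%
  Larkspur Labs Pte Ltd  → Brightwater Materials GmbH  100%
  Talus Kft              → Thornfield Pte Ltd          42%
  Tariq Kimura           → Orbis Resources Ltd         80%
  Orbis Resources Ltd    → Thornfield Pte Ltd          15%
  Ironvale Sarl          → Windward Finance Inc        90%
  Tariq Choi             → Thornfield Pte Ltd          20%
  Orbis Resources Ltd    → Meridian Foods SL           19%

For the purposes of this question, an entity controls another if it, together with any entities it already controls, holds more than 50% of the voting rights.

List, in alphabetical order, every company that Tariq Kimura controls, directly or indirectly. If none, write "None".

Ironvale Sarl, Orbis Resources Ltd, Talus Kft, Thornfield Pte Ltd, Windward Finance Inc

Tariq Kimura holds 80% of Orbis, so Tariq Kimura controls Orbis.
Tariq Kimura holds 100% of Talus, so Tariq Kimura controls Talus.
Orbis and Talus and Tariq Kimura together hold 15% + 42% + 21% = 78% of Thornfield, so Tariq Kimura controls Thornfield.
Talus holds 100% of Ironvale, so Tariq Kimura controls Ironvale.
Ironvale holds 90% of Windward, so Tariq Kimura controls Windward.
No other company's threshold is met.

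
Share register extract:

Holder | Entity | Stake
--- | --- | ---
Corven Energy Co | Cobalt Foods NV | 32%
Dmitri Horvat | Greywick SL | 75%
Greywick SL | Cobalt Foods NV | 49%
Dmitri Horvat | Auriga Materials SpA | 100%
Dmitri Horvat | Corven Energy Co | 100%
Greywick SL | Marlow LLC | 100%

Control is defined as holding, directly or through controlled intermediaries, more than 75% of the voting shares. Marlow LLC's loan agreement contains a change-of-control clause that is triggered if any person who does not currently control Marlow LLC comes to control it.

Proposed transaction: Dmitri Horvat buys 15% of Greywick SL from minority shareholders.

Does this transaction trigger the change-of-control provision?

The purchase changes only Dmitri's holdings, so Dmitri is the only person who could newly come to control Marlow.
Dmitri holds 100% of Corven, so Dmitri controls Corven.
Dmitri holds 100% of Auriga, so Dmitri controls Auriga.
Neither Dmitri nor any entity Dmitri controls holds any voting interest in Marlow.
So before the transaction, Dmitri does not control Marlow.
After the purchase, Dmitri's direct stake in Greywick rises to 75% + 15% = 90%.
Dmitri holds 90% of Greywick, so Dmitri controls Greywick.
Greywick holds 100% of Marlow, so Dmitri controls Marlow.
Dmitri did not control Marlow before and does after, so the clause is triggered.

Yes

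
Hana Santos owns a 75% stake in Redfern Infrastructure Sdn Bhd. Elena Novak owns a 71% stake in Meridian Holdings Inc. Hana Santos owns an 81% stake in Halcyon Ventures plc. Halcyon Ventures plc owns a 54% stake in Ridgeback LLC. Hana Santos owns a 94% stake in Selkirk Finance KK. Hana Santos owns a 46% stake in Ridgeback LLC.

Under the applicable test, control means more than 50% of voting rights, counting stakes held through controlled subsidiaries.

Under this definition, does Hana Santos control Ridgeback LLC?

Yes

Hana holds 81% of Halcyon, so Hana controls Halcyon.
Hana and Halcyon together hold 46% + 54% = 100% of Ridgeback, so Hana controls Ridgeback.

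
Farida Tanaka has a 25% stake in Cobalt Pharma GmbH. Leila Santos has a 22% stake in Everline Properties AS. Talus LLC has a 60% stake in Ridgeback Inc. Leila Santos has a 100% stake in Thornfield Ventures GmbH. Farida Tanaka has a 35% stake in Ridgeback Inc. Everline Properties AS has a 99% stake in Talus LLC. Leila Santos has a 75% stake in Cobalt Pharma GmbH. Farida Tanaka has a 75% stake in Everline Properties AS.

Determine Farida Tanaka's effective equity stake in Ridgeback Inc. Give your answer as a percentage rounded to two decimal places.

79.55%

Farida reaches Ridgeback along 2 paths.
Direct stake: 35% = 35%.
Via Everline → Talus: 75% × 99% × 60% = 44.55%.
Total: 35% + 44.55% = 79.55%.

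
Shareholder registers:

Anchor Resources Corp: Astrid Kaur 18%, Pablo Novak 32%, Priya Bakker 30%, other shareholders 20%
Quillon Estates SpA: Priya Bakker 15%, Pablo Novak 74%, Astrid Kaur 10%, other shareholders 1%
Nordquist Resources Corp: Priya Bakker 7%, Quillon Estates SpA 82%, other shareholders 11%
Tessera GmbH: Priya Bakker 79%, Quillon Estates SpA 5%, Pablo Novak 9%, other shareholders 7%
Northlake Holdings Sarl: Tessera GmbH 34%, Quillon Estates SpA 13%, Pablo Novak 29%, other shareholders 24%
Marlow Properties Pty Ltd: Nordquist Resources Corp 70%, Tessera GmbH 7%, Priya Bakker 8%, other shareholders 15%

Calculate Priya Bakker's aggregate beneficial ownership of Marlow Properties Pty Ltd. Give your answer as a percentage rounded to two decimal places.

Priya reaches Marlow along 5 paths.
Via Nordquist: 7% × 70% = 4.9%.
Via Quillon → Nordquist: 15% × 82% × 70% = 8.61%.
Via Tessera: 79% × 7% = 5.53%.
Via Quillon → Tessera: 15% × 5% × 7% = 0.0525%.
Direct stake: 8% = 8%.
Total: 4.9% + 8.61% + 5.53% + 0.0525% + 8% = 27.0925%.
Rounded: 27.09%.

27.09%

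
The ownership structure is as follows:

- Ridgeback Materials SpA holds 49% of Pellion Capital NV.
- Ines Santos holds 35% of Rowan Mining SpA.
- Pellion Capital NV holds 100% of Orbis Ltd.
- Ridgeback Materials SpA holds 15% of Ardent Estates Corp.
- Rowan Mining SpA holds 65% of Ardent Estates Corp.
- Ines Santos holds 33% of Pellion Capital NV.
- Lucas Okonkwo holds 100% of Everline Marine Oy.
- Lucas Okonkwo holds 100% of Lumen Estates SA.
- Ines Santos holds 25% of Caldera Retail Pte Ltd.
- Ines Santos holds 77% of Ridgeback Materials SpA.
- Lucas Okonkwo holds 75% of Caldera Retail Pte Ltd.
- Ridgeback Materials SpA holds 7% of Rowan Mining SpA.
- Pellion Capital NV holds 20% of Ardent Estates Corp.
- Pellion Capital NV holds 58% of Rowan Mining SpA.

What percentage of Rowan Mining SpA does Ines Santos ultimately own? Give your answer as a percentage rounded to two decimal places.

81.41%

Ines reaches Rowan along 4 paths.
Via Ridgeback: 77% × 7% = 5.39%.
Direct stake: 35% = 35%.
Via Pellion: 33% × 58% = 19.14%.
Via Ridgeback → Pellion: 77% × 49% × 58% = 21.8834%.
Total: 5.39% + 35% + 19.14% + 21.8834% = 81.4134%.
Rounded: 81.41%.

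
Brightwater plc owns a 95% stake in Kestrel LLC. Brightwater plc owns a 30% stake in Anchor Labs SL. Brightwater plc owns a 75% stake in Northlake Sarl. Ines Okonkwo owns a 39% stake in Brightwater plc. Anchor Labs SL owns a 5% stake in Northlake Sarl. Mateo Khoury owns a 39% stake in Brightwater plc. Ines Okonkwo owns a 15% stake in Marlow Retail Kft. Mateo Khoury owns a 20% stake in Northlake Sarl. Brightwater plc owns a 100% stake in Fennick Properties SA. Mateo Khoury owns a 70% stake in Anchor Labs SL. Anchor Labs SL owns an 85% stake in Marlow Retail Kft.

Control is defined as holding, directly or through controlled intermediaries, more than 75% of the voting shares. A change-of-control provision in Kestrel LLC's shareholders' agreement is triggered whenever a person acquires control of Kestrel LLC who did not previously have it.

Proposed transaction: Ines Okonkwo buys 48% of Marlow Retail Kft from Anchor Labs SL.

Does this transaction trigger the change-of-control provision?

No

The purchase adds only to Ines's holdings (Anchor's stake shrinks), so Ines is the only person who could newly come to control Kestrel.
Ines's largest direct stake is 39% in Brightwater, which does not meet the threshold, so Ines controls no company.
Neither Ines nor any entity Ines controls holds any voting interest in Kestrel.
So before the transaction, Ines does not control Kestrel.
After the purchase, Ines's direct stake in Marlow rises to 15% + 48% = 63%, and Anchor's stake falls to 37%.
Ines's side now holds 63% of Marlow, not > 75%, so Ines still does not control Marlow.
After the transaction, neither Ines nor any entity Ines controls holds a voting interest in Kestrel, so Ines still does not control it.
No new person acquires control, so the clause is not triggered.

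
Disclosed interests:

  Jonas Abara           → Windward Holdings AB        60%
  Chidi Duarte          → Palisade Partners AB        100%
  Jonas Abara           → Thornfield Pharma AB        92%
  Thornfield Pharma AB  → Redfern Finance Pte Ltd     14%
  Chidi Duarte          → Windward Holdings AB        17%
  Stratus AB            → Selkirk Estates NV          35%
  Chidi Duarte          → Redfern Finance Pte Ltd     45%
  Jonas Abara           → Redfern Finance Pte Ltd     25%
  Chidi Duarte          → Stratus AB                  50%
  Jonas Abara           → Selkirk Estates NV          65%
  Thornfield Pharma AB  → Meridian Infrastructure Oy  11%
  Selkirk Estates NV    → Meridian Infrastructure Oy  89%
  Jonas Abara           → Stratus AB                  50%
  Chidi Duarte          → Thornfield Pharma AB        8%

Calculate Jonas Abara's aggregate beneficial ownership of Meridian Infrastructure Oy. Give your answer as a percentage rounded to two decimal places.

Jonas reaches Meridian along 3 paths.
Via Stratus → Selkirk: 50% × 35% × 89% = 15.575%.
Via Selkirk: 65% × 89% = 57.85%.
Via Thornfield: 92% × 11% = 10.12%.
Total: 15.575% + 57.85% + 10.12% = 83.545%.
Rounded: 83.55%.

83.55%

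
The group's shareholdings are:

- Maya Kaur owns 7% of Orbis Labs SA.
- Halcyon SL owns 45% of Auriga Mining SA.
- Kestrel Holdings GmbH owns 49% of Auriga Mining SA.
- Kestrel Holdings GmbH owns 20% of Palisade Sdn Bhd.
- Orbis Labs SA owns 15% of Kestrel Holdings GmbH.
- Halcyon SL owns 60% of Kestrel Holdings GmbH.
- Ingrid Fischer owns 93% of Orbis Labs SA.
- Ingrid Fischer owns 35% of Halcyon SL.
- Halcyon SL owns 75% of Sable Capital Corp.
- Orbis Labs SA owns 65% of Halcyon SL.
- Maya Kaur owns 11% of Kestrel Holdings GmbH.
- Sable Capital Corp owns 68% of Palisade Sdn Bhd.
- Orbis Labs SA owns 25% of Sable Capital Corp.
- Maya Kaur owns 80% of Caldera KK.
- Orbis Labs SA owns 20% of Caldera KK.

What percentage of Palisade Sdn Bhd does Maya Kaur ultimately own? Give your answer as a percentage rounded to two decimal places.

Maya reaches Palisade along 5 paths.
Via Orbis → Halcyon → Sable: 7% × 65% × 75% × 68% = 2.3205%.
Via Orbis → Sable: 7% × 25% × 68% = 1.19%.
Via Orbis → Halcyon → Kestrel: 7% × 65% × 60% × 20% = 0.546%.
Via Orbis → Kestrel: 7% × 15% × 20% = 0.21%.
Via Kestrel: 11% × 20% = 2.2%.
Total: 2.3205% + 1.19% + 0.546% + 0.21% + 2.2% = 6.4665%.
Rounded: 6.47%.

6.47%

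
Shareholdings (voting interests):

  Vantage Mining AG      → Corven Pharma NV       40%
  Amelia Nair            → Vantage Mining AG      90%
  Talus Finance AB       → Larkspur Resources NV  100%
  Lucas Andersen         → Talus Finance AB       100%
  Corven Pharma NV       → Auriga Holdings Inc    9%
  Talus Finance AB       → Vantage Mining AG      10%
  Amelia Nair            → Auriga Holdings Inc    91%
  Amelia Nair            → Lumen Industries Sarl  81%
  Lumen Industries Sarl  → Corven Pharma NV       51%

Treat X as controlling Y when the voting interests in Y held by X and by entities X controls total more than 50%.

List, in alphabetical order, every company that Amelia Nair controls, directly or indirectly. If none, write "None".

Auriga Holdings Inc, Corven Pharma NV, Lumen Industries Sarl, Vantage Mining AG

Amelia holds 81% of Lumen, so Amelia controls Lumen.
Amelia holds 90% of Vantage, so Amelia controls Vantage.
Lumen and Vantage together hold 51% + 40% = 91% of Corven, so Amelia controls Corven.
Corven and Amelia together hold 9% + 91% = 100% of Auriga, so Amelia controls Auriga.
No other company's threshold is met.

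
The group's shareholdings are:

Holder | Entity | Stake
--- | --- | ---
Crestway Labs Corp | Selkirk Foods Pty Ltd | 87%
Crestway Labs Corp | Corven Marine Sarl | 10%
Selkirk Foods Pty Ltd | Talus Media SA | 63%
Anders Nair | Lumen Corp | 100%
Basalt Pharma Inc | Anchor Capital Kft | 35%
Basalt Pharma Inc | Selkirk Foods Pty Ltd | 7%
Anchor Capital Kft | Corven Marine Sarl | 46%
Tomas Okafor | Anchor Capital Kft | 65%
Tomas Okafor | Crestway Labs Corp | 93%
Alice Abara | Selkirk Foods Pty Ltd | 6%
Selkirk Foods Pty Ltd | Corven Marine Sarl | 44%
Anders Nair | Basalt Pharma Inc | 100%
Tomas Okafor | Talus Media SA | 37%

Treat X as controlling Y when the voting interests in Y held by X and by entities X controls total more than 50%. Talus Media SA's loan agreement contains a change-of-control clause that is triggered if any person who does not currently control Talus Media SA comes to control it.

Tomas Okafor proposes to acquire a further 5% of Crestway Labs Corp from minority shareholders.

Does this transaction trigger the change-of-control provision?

No

The purchase changes only Tomas's holdings, so Tomas is the only person who could newly come to control Talus.
Tomas holds 93% of Crestway, so Tomas controls Crestway.
Crestway holds 87% of Selkirk, so Tomas controls Selkirk.
Selkirk and Tomas together hold 63% + 37% = 100% of Talus, so Tomas controls Talus.
So Tomas already controls Talus before the transaction.
After the purchase, Tomas's direct stake in Crestway rises to 93% + 5% = 98%.
Tomas controlled Talus already, so this is not a new person acquiring control; every other person's position is unchanged or reduced.
No new person acquires control, so the clause is not triggered.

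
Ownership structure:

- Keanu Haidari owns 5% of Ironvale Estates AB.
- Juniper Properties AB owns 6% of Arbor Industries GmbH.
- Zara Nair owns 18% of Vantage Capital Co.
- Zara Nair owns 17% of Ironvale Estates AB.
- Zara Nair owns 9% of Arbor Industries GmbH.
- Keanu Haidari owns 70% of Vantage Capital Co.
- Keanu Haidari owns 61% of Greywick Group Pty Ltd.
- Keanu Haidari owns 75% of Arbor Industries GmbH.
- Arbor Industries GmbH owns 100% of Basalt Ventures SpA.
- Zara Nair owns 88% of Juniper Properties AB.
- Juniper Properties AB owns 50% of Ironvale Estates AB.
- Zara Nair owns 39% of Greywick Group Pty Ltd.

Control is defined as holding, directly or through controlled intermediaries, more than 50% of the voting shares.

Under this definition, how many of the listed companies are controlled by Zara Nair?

Zara holds 88% of Juniper, so Zara controls Juniper.
Juniper and Zara together hold 50% + 17% = 67% of Ironvale, so Zara controls Ironvale.
No other company's threshold is met.
Zara controls 2 companies.

2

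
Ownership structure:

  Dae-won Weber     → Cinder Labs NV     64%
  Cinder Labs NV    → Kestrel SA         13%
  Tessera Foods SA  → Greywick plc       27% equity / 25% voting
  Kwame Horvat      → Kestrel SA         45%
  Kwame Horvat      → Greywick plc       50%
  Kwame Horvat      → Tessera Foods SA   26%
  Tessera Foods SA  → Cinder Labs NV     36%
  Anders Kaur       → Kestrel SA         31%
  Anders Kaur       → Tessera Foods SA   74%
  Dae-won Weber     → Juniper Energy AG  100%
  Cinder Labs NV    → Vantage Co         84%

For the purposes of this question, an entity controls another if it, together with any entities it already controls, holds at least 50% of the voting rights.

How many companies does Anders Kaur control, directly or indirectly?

Anders holds 74% of Tessera, so Anders controls Tessera.
No other company's threshold is met.
Anders controls 1 company.

1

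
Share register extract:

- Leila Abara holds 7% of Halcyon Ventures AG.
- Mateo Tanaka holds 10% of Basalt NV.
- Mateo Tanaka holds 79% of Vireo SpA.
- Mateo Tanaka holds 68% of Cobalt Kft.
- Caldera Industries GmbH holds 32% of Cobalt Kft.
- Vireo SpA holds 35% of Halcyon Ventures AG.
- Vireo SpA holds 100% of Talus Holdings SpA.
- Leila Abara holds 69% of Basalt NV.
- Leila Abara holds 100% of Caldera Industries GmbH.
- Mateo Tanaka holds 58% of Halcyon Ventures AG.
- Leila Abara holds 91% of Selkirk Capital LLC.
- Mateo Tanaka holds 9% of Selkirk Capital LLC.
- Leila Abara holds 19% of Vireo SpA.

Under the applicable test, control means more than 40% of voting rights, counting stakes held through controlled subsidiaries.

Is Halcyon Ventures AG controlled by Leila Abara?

Leila holds 69% of Basalt, so Leila controls Basalt.
Leila holds 100% of Caldera, so Leila controls Caldera.
Leila holds 91% of Selkirk, so Leila controls Selkirk.
In Halcyon, Leila's side holds only 7%, not > 40%.
So Leila does not control Halcyon.

No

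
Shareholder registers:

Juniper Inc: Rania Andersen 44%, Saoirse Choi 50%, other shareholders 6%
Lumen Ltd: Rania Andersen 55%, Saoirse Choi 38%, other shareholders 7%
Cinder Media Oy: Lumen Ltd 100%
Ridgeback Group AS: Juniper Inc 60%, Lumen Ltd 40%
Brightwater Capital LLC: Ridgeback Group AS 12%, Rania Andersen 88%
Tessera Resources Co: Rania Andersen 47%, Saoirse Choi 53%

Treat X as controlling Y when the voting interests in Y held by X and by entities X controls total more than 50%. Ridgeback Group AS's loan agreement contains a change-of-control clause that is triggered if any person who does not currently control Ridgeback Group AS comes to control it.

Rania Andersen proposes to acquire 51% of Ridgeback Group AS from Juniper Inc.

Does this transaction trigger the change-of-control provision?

Yes

The purchase adds only to Rania's holdings (Juniper's stake shrinks), so Rania is the only person who could newly come to control Ridgeback.
Rania holds 55% of Lumen, so Rania controls Lumen.
Lumen holds 100% of Cinder, so Rania controls Cinder.
Rania holds 88% of Brightwater, so Rania controls Brightwater.
In Ridgeback, Rania's side holds only 40%, not > 50%.
So before the transaction, Rania does not control Ridgeback.
After the purchase, Rania holds 51% of Ridgeback directly, and Juniper's stake falls to 9%.
Lumen and Rania together hold 40% + 51% = 91% of Ridgeback, so Rania controls Ridgeback.
Rania did not control Ridgeback before and does after, so the clause is triggered.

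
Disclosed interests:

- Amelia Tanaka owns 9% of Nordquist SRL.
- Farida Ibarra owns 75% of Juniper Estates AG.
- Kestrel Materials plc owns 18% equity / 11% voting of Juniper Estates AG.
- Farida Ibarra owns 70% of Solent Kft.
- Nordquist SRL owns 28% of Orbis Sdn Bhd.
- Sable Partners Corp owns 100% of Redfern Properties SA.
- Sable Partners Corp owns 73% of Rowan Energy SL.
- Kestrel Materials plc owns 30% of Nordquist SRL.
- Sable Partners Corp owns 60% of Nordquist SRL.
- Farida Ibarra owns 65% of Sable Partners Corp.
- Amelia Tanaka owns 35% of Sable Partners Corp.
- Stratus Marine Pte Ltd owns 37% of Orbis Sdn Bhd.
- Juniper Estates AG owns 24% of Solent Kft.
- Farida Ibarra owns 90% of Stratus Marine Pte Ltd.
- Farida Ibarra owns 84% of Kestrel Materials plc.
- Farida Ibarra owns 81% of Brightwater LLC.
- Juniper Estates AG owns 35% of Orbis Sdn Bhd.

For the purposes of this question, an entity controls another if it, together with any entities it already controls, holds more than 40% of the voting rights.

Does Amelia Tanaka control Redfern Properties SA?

No

Amelia's largest direct stake is 35% in Sable, which does not meet the threshold, so Amelia controls no company.
Neither Amelia nor any entity Amelia controls holds any voting interest in Redfern.
So Amelia does not control Redfern.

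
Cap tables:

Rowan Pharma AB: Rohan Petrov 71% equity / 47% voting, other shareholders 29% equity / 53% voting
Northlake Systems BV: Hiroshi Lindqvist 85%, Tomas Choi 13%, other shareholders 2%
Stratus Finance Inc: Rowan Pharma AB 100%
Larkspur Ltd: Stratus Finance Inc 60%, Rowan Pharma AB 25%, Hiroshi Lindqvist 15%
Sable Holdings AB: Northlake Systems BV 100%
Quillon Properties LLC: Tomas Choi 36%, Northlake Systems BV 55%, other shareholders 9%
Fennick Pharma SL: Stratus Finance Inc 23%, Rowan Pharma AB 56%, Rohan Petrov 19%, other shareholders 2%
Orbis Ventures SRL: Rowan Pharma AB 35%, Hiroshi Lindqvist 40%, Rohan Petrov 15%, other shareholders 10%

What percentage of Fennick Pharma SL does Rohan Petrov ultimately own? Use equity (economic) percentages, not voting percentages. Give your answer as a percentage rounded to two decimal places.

75.09%

Rohan reaches Fennick along 3 paths.
Via Rowan → Stratus: 71% × 100% × 23% = 16.33%.
Via Rowan: 71% × 56% = 39.76%.
Direct stake: 19% = 19%.
Total: 16.33% + 39.76% + 19% = 75.09%.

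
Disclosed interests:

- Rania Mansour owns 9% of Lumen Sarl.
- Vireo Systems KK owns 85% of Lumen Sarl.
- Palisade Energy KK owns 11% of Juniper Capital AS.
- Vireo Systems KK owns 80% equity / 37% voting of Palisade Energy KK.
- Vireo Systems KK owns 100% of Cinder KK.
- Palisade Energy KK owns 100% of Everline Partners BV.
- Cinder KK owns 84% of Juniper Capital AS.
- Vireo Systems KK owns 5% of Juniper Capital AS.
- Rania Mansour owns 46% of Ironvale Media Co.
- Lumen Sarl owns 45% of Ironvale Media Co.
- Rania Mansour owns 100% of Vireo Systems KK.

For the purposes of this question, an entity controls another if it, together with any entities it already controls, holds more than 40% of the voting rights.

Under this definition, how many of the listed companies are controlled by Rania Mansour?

5

Rania holds 100% of Vireo, so Rania controls Vireo.
Vireo holds 100% of Cinder, so Rania controls Cinder.
Vireo and Rania together hold 85% + 9% = 94% of Lumen, so Rania controls Lumen.
Cinder and Vireo together hold 84% + 5% = 89% of Juniper, so Rania controls Juniper.
Lumen and Rania together hold 45% + 46% = 91% of Ironvale, so Rania controls Ironvale.
No other company's threshold is met.
Rania controls 5 companies.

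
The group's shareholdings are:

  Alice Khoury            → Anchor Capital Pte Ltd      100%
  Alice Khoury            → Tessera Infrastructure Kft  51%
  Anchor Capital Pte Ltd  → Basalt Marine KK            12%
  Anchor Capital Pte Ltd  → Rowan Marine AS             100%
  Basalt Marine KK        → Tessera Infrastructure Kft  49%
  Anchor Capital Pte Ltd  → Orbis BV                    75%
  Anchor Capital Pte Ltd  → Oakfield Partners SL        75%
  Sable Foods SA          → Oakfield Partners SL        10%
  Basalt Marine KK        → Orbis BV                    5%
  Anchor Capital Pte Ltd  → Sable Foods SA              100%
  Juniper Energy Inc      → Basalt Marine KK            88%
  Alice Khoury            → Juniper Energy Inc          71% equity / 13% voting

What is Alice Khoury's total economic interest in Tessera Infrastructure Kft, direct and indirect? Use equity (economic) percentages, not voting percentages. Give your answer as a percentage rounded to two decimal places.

87.50%

Alice reaches Tessera along 3 paths.
Via Anchor → Basalt: 100% × 12% × 49% = 5.88%.
Via Juniper → Basalt: 71% × 88% × 49% = 30.6152%.
Direct stake: 51% = 51%.
Total: 5.88% + 30.6152% + 51% = 87.4952%.
Rounded: 87.50%.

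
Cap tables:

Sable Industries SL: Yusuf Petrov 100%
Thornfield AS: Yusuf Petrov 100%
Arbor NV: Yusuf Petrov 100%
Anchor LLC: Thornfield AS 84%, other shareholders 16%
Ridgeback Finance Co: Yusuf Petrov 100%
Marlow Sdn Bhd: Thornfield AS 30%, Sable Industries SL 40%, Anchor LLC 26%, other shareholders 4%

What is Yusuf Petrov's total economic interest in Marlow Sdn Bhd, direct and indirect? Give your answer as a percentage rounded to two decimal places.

Yusuf reaches Marlow along 3 paths.
Via Thornfield: 100% × 30% = 30%.
Via Sable: 100% × 40% = 40%.
Via Thornfield → Anchor: 100% × 84% × 26% = 21.84%.
Total: 30% + 40% + 21.84% = 91.84%.

91.84%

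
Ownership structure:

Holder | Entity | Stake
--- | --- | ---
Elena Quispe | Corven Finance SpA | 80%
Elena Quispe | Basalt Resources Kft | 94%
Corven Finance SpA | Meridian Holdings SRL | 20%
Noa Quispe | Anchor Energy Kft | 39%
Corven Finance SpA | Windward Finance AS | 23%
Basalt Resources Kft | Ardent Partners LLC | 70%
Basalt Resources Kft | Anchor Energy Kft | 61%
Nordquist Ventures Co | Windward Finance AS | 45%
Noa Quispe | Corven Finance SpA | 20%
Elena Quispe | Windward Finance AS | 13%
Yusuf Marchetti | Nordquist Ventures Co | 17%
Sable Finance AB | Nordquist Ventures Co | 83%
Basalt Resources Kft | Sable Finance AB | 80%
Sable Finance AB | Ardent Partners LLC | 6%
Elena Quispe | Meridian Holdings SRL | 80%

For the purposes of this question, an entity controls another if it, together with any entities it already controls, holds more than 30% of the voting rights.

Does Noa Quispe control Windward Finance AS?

Noa holds 39% of Anchor, so Noa controls Anchor.
Neither Noa nor any entity Noa controls holds any voting interest in Windward.
So Noa does not control Windward.

No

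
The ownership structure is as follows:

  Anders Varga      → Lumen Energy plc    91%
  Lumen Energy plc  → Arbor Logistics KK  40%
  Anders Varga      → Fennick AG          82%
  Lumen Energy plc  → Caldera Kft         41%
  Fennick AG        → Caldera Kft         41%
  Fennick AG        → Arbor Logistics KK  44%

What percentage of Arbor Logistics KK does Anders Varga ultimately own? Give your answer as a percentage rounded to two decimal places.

72.48%

Anders reaches Arbor along 2 paths.
Via Lumen: 91% × 40% = 36.4%.
Via Fennick: 82% × 44% = 36.08%.
Total: 36.4% + 36.08% = 72.48%.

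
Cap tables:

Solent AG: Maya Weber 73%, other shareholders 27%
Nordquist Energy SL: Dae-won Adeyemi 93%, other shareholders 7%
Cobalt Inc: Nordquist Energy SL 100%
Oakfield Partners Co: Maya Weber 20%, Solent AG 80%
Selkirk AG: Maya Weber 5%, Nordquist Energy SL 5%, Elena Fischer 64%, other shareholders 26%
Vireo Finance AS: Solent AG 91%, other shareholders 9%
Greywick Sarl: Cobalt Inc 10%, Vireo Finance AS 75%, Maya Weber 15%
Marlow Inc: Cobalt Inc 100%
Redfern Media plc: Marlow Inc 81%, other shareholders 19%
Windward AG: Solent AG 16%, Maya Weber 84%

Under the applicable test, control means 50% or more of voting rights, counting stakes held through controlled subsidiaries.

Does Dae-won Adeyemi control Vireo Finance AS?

Dae-won holds 93% of Nordquist, so Dae-won controls Nordquist.
Nordquist holds 100% of Cobalt, so Dae-won controls Cobalt.
Cobalt holds 100% of Marlow, so Dae-won controls Marlow.
Marlow holds 81% of Redfern, so Dae-won controls Redfern.
Neither Dae-won nor any entity Dae-won controls holds any voting interest in Vireo.
So Dae-won does not control Vireo.

No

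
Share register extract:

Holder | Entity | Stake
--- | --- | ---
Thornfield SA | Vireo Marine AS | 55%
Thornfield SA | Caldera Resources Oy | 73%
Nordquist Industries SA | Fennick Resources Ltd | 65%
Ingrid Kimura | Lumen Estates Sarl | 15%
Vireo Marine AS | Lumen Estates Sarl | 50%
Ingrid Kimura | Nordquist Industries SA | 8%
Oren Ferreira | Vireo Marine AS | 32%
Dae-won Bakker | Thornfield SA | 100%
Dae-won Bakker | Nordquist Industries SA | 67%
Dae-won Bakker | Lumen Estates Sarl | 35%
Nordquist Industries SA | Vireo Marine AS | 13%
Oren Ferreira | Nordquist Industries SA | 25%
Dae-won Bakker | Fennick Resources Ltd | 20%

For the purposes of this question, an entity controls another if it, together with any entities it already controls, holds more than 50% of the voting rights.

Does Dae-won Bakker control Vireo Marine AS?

Yes

Dae-won holds 67% of Nordquist, so Dae-won controls Nordquist.
Dae-won holds 100% of Thornfield, so Dae-won controls Thornfield.
Thornfield and Nordquist together hold 55% + 13% = 68% of Vireo, so Dae-won controls Vireo.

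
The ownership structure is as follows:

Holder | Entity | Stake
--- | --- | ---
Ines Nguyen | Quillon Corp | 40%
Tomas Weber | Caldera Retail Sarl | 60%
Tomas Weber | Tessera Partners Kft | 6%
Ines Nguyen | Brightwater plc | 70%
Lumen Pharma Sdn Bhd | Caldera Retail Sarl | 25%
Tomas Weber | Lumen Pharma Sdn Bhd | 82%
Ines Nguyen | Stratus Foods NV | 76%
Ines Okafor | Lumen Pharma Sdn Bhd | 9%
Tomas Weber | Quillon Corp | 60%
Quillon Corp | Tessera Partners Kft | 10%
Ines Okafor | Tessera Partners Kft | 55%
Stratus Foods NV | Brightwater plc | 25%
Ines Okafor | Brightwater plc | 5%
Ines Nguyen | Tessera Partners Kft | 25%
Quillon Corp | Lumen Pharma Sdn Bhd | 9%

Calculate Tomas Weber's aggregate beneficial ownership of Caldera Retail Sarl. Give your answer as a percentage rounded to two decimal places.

81.85%

Tomas reaches Caldera along 3 paths.
Via Quillon → Lumen: 60% × 9% × 25% = 1.35%.
Via Lumen: 82% × 25% = 20.5%.
Direct stake: 60% = 60%.
Total: 1.35% + 20.5% + 60% = 81.85%.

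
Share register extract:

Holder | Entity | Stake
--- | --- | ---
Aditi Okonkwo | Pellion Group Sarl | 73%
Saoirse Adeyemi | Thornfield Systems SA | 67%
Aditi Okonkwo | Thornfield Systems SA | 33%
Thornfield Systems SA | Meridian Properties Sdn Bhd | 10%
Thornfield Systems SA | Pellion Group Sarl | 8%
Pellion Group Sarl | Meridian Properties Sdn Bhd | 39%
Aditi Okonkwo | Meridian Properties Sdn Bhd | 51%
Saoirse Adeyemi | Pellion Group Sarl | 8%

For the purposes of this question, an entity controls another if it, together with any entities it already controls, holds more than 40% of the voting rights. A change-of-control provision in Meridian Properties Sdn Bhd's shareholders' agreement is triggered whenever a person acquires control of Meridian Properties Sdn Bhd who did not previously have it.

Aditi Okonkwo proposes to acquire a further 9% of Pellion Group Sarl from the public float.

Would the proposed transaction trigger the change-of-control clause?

The purchase changes only Aditi's holdings, so Aditi is the only person who could newly come to control Meridian.
Aditi holds 73% of Pellion, so Aditi controls Pellion.
Pellion and Aditi together hold 39% + 51% = 90% of Meridian, so Aditi controls Meridian.
So Aditi already controls Meridian before the transaction.
After the purchase, Aditi's direct stake in Pellion rises to 73% + 9% = 82%.
Aditi controlled Meridian already, so this is not a new person acquiring control; every other person's position is unchanged or reduced.
No new person acquires control, so the clause is not triggered.

No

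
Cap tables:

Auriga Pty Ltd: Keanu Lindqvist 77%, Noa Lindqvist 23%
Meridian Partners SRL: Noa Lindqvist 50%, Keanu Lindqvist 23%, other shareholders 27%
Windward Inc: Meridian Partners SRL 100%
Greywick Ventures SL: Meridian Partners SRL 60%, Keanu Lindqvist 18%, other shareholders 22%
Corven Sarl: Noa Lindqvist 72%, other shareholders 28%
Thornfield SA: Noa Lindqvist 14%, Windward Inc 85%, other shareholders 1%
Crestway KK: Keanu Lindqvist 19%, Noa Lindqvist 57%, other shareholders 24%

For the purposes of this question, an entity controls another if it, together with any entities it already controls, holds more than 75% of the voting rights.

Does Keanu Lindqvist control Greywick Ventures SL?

Keanu holds 77% of Auriga, so Keanu controls Auriga.
In Greywick, Keanu's side holds only 18%, not > 75%.
So Keanu does not control Greywick.

No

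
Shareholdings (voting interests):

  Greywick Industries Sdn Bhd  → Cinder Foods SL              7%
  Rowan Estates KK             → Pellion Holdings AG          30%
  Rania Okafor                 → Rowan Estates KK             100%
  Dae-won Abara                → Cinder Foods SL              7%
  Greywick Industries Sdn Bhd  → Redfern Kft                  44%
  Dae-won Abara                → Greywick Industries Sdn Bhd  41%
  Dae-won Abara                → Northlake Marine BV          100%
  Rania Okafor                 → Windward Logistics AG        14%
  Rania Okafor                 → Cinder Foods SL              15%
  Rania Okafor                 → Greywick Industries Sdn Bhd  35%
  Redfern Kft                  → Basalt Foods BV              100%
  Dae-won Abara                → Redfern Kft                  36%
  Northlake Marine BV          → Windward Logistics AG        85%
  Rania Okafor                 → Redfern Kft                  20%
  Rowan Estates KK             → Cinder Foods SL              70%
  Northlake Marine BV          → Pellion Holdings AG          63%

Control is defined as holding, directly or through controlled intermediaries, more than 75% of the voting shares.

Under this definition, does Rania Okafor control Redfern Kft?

Rania holds 100% of Rowan, so Rania controls Rowan.
Rowan and Rania together hold 70% + 15% = 85% of Cinder, so Rania controls Cinder.
In Redfern, Rania's side holds only 20%, not > 75%.
So Rania does not control Redfern.

No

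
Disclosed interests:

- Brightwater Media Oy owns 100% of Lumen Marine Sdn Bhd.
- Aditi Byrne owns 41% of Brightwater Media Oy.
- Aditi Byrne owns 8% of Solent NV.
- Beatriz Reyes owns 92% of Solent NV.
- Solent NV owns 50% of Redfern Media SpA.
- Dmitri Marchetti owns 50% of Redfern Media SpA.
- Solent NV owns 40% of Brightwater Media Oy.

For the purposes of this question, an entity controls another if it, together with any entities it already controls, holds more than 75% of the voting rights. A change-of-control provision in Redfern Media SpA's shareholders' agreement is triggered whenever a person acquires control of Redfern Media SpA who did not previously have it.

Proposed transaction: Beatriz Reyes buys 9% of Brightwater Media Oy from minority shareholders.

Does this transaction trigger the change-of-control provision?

No

The purchase changes only Beatriz's holdings, so Beatriz is the only person who could newly come to control Redfern.
Beatriz holds 92% of Solent, so Beatriz controls Solent.
In Redfern, Beatriz's side holds only 50%, not > 75%.
So before the transaction, Beatriz does not control Redfern.
After the purchase, Beatriz holds 9% of Brightwater directly.
Beatriz's side now holds 40% + 9% = 49% of Brightwater, not > 75%, so Beatriz still does not control Brightwater.
After the transaction, Beatriz's side holds 50% of Redfern, not > 75%, so Beatriz still does not control Redfern.
No new person acquires control, so the clause is not triggered.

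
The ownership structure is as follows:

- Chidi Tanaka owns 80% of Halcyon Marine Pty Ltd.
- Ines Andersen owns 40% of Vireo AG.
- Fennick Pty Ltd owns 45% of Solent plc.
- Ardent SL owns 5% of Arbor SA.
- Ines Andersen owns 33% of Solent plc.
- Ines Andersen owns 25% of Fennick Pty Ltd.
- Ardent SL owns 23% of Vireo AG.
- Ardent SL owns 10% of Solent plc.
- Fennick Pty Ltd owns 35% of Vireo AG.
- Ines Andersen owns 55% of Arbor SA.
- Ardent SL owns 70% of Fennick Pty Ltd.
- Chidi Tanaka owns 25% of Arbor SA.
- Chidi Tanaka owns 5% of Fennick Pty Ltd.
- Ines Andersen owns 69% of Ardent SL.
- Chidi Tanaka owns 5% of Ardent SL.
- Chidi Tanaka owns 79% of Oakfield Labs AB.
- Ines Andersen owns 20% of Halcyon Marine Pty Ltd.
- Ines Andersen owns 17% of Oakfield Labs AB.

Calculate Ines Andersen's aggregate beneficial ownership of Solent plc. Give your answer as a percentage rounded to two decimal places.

Ines reaches Solent along 4 paths.
Via Ardent: 69% × 10% = 6.9%.
Via Ardent → Fennick: 69% × 70% × 45% = 21.735%.
Via Fennick: 25% × 45% = 11.25%.
Direct stake: 33% = 33%.
Total: 6.9% + 21.735% + 11.25% + 33% = 72.885%.
Rounded: 72.89%.

72.89%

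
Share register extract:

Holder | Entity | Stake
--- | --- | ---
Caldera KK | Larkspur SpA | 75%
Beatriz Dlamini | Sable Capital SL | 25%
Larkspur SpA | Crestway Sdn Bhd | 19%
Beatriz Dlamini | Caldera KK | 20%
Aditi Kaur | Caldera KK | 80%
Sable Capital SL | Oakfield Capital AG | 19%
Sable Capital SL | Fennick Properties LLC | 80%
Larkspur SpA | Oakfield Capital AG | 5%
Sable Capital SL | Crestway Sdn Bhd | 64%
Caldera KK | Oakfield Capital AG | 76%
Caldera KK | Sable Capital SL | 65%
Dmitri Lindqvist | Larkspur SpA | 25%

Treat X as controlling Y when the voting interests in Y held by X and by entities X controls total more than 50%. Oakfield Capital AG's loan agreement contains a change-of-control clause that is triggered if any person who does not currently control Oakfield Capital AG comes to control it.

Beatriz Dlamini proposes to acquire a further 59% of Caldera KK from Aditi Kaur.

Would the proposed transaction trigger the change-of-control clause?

Yes

The purchase adds only to Beatriz's holdings (Aditi's stake shrinks), so Beatriz is the only person who could newly come to control Oakfield.
Beatriz's largest direct stake is 25% in Sable, which does not meet the threshold, so Beatriz controls no company.
Neither Beatriz nor any entity Beatriz controls holds any voting interest in Oakfield.
So before the transaction, Beatriz does not control Oakfield.
After the purchase, Beatriz's direct stake in Caldera rises to 20% + 59% = 79%, and Aditi's stake falls to 21%.
Beatriz holds 79% of Caldera, so Beatriz controls Caldera.
Caldera holds 75% of Larkspur, so Beatriz controls Larkspur.
Beatriz and Caldera together hold 25% + 65% = 90% of Sable, so Beatriz controls Sable.
Sable and Larkspur and Caldera together hold 19% + 5% + 76% = 100% of Oakfield, so Beatriz controls Oakfield.
Beatriz did not control Oakfield before and does after, so the clause is triggered.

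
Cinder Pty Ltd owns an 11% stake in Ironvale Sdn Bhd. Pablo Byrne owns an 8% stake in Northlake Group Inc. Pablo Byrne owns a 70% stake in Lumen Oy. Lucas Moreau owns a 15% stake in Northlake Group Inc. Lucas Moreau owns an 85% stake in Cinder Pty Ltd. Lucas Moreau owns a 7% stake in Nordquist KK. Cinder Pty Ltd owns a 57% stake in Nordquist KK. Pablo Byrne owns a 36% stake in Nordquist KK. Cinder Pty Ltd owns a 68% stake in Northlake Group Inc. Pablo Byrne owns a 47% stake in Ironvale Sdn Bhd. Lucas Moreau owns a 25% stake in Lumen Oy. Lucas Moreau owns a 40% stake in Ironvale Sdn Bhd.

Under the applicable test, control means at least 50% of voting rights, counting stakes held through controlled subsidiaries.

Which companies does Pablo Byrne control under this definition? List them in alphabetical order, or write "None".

Pablo holds 70% of Lumen, so Pablo controls Lumen.
No other company's threshold is met.

Lumen Oy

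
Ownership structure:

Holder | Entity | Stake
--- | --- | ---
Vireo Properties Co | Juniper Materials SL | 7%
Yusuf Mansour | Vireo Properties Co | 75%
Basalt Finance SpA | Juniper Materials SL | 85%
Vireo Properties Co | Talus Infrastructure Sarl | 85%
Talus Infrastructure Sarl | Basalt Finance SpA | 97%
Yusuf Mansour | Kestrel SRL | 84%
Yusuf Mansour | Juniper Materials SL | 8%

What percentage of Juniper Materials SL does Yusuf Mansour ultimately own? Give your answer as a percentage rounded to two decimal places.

Yusuf reaches Juniper along 3 paths.
Via Vireo → Talus → Basalt: 75% × 85% × 97% × 85% = 52.561875%.
Via Vireo: 75% × 7% = 5.25%.
Direct stake: 8% = 8%.
Total: 52.561875% + 5.25% + 8% = 65.811875%.
Rounded: 65.81%.

65.81%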